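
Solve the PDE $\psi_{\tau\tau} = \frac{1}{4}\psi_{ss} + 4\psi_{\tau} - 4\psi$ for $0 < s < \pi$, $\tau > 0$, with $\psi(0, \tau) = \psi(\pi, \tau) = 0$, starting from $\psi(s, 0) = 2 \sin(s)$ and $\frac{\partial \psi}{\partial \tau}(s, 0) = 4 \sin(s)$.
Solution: Substitute $\psi = e^{2\tau}u$, i.e. $u = e^{-2\tau}\psi$.
By the product rule, $\psi_{\tau} = e^{2\tau}(u_{\tau} + 2u)$, $\psi_{\tau\tau} = e^{2\tau}(u_{\tau\tau} + 4u_{\tau} + 4u)$, $\psi_{ss} = e^{2\tau}u_{ss}$.
Substituting into the PDE and dividing by $e^{2\tau}$: $u_{\tau\tau} + 4u_{\tau} + 4u = \frac{1}{4}u_{ss} + 4(u_{\tau} + 2u) - 4u$.
The lower-order terms cancel, leaving the standard wave equation $u_{\tau\tau} = \frac{1}{4}u_{ss}$.
Initial data for $u$: $u(s,0) = \psi(s,0) = 2 \sin(s)$; $u_{\tau}(s,0) = \psi_{\tau}(s,0) - 2\psi(s,0) = 0$. The boundary conditions carry over: $u(0,\tau) = u(\pi,\tau) = 0$.
Solve for $u$:
  Using separation of variables $u = X(s)T(\tau)$:
  Eigenfunctions: $\sin(ns)$, $n = 1, 2, 3, \ldots$
  General solution: $u(s, \tau) = \sum [A_n \cos(n \tau/2) + B_n \sin(n \tau/2)] \sin(ns)$
  From $u(s,0) = 2 \sin(s)$: $A_1=2$. From $u_{\tau}(s,0) = 0$: all $B_n = 0$.
Hence $u(s,\tau) = 2 \sin(s) \cos(\tau/2)$.
Transform back: $\psi(s,\tau) = e^{2\tau}u(s,\tau)$.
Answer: $\psi(s, \tau) = 2 e^{2 \tau} \sin(s) \cos(\tau/2)$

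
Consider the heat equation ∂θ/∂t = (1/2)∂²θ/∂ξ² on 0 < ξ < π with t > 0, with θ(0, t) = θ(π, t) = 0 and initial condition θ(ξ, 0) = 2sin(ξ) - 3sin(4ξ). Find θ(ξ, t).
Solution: Separating variables: θ = Σ c_n exp(-n²t/2) sin(nξ). From θ(ξ,0) = 2sin(ξ) - 3sin(4ξ): c_1=2, c_4=-3.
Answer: θ(ξ, t) = -3exp(-8t)sin(4ξ) + 2exp(-t/2)sin(ξ)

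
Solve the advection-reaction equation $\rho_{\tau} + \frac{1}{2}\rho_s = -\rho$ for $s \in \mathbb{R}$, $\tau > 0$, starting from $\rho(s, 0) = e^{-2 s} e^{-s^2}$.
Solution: Substitute $\rho = e^{-2s}u$, i.e. $u = e^{2s}\rho$.
By the product rule, $\rho_s = e^{-2s}(u_s - 2u)$, $\rho_{\tau} = e^{-2s}u_{\tau}$.
Substituting into the PDE and dividing by $e^{-2s}$: $u_{\tau} + \frac{1}{2}(u_s - 2u) = -u$.
The lower-order terms cancel, leaving the standard advection equation $u_{\tau} + \frac{1}{2}u_s = 0$.
Initial data for $u$: $u(s,0) = e^{2s}\rho(s,0) = e^{-s^2}$.
Solve for $u$:
  By method of characteristics (waves move right with speed 1/2):
  Along characteristics $s - \frac{1}{2}\tau =$ const, $u$ is constant, so $u(s,\tau) = f(s - \frac{1}{2}\tau)$ with $f = u( \cdot , 0)$.
Hence $u(s,\tau) = e^{-(s - \tau/2)^2}$.
Transform back: $\rho(s,\tau) = e^{-2s}u(s,\tau)$.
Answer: $\rho(s, \tau) = e^{-2 s} e^{-(-\tau/2 + s)^2}$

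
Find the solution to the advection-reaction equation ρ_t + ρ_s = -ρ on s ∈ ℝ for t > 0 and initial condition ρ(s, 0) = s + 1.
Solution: Substitute ρ = exp(-t)u.
Then ρ_t = exp(-t)(u_t - u), ρ_s = exp(-t)u_s; substituting and dividing by exp(-t), the lower-order terms cancel: u_t + u_s = 0 (standard advection equation).
Data for u: u(s,0) = ρ(s,0) = s + 1.
By characteristics (ds/dt = 1), u(s,t) = f(s - t) with f = u(·, 0).
So u(s,t) = s - t + 1, and ρ(s,t) = exp(-t)u(s,t).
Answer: ρ(s, t) = sexp(-t) - texp(-t) + exp(-t)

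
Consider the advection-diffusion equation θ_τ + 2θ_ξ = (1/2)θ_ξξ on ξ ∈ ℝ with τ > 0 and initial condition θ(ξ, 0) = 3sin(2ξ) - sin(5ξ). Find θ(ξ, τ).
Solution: Moving frame: η = ξ - 2τ, σ = τ, θ = u(η,σ), so θ_τ = u_σ - 2u_η and θ_ξξ = u_ηη.
Hence θ_τ + 2θ_ξ = u_σ and the PDE becomes the heat equation u_σ = (1/2)u_ηη on η ∈ ℝ.
Initial data: u(η,0) = θ(η,0) = 3sin(2η) - sin(5η). Each mode sin(nη) decays as exp(-n²σ/2) on ℝ, so u(η,σ) = Σ c_n exp(-n²σ/2) sin(nη) with c_2=3, c_5=-1: u(η,σ) = 3exp(-2σ)sin(2η) - exp(-25σ/2)sin(5η).
Substituting back: θ(ξ,τ) = u(ξ - 2τ, τ).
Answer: θ(ξ, τ) = 3exp(-2τ)sin(2ξ - 4τ) - exp(-25τ/2)sin(5ξ - 10τ)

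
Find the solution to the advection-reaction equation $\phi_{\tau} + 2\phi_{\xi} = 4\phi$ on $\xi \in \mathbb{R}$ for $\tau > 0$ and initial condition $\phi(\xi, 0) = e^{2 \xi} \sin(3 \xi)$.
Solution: Substitute $\phi = e^{2\xi}u$, i.e. $u = e^{-2\xi}\phi$.
By the product rule, $\phi_{\xi} = e^{2\xi}(u_{\xi} + 2u)$, $\phi_{\tau} = e^{2\xi}u_{\tau}$.
Substituting into the PDE and dividing by $e^{2\xi}$: $u_{\tau} + 2(u_{\xi} + 2u) = 4u$.
The lower-order terms cancel, leaving the standard advection equation $u_{\tau} + 2u_{\xi} = 0$.
Initial data for $u$: $u(\xi,0) = e^{-2\xi}\phi(\xi,0) = \sin(3 \xi)$.
Solve for $u$:
  By method of characteristics (waves move right with speed 2):
  Along characteristics $\xi - 2\tau =$ const, $u$ is constant, so $u(\xi,\tau) = f(\xi - 2\tau)$ with $f = u( \cdot , 0)$.
Hence $u(\xi,\tau) = \sin(3 \xi - 6 \tau)$.
Transform back: $\phi(\xi,\tau) = e^{2\xi}u(\xi,\tau)$.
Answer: $\phi(\xi, \tau) = - e^{2 \xi} \sin(6 \tau - 3 \xi)$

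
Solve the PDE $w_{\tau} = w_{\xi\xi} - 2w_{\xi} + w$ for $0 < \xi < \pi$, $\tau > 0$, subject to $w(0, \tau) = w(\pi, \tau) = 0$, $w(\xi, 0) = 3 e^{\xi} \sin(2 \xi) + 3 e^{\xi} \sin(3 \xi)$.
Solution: Substitute $w = e^{\xi}u$.
Then $w_{\xi} = e^{\xi}(u_{\xi} + u)$, $w_{\xi\xi} = e^{\xi}(u_{\xi\xi} + 2u_{\xi} + u)$, $w_{\tau} = e^{\xi}u_{\tau}$; substituting and dividing by $e^{\xi}$, the lower-order terms cancel: $u_{\tau} = u_{\xi\xi}$ (standard heat equation).
Data for $u$: $u(\xi,0) = e^{-\xi}w(\xi,0) = 3 \sin(2 \xi) + 3 \sin(3 \xi)$. The boundary conditions carry over: $u(0,\tau) = u(\pi,\tau) = 0$.
Separating variables: $u = \sum c_n e^{-n^2\tau} \sin(n\xi)$. From $u(\xi,0) = 3 \sin(2 \xi) + 3 \sin(3 \xi)$: $c_2=3, c_3=3$.
So $u(\xi,\tau) = 3 e^{-4 \tau} \sin(2 \xi) + 3 e^{-9 \tau} \sin(3 \xi)$, and $w(\xi,\tau) = e^{\xi}u(\xi,\tau)$.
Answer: $w(\xi, \tau) = 3 e^{-4 \tau} e^{\xi} \sin(2 \xi) + 3 e^{-9 \tau} e^{\xi} \sin(3 \xi)$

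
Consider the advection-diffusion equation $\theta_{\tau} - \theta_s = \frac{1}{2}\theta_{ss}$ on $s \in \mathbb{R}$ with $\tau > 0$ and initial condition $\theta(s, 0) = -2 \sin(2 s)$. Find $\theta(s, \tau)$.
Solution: Moving frame: $\eta = s + \tau$, $\sigma = \tau$, $\theta = u(\eta,\sigma)$, so $\theta_{\tau} = u_{\sigma} + u_{\eta}$ and $\theta_{ss} = u_{\eta\eta}$.
Hence $\theta_{\tau} - \theta_s = u_{\sigma}$ and the PDE becomes the heat equation $u_{\sigma} = \frac{1}{2}u_{\eta\eta}$ on $\eta \in \mathbb{R}$.
Initial data: $u(\eta,0) = \theta(\eta,0) = -2 \sin(2 \eta)$. Each mode $\sin(n\eta)$ decays as $e^{-n^2\sigma/2}$ on $\mathbb{R}$, so $u(\eta,\sigma) = \sum c_n e^{-n^2\sigma/2} \sin(n\eta)$ with $c_2=-2$: $u(\eta,\sigma) = -2 e^{-2 \sigma} \sin(2 \eta)$.
Substituting back: $\theta(s,\tau) = u(s + \tau, \tau)$.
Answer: $\theta(s, \tau) = -2 e^{-2 \tau} \sin(2 \tau + 2 s)$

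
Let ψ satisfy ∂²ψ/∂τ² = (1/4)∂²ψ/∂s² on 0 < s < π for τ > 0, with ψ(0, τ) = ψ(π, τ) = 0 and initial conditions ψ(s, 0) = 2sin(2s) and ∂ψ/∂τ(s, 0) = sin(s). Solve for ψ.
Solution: Separating variables: ψ = Σ [A_n cos(ω_n τ) + B_n sin(ω_n τ)] sin(ns), ω_n = n/2. From ICs (B_n = velocity coefficient / ω_n): A_2=2, B_1=2.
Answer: ψ(s, τ) = 2sin(s)sin(τ/2) + 2sin(2s)cos(τ)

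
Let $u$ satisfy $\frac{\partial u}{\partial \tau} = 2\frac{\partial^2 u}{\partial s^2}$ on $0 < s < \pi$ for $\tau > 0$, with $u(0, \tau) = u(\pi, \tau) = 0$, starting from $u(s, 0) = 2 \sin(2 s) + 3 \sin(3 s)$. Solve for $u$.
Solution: Separating variables: $u = \sum c_n e^{-2n^2\tau} \sin(ns)$. From $u(s,0) = 2 \sin(2 s) + 3 \sin(3 s)$: $c_2=2, c_3=3$.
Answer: $u(s, \tau) = 2 e^{-8 \tau} \sin(2 s) + 3 e^{-18 \tau} \sin(3 s)$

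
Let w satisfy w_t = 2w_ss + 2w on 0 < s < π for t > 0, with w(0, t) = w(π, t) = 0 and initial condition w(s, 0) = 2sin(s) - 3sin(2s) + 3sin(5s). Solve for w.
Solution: Substitute w = exp(2t)u, i.e. u = exp(-2t)w.
By the product rule, w_t = exp(2t)(u_t + 2u), w_ss = exp(2t)u_ss.
Substituting into the PDE and dividing by exp(2t): u_t + 2u = 2u_ss + 2u.
The lower-order terms cancel, leaving the standard heat equation u_t = 2u_ss.
Initial data for u: u(s,0) = w(s,0) = 2sin(s) - 3sin(2s) + 3sin(5s). The boundary conditions carry over: u(0,t) = u(π,t) = 0.
Solve for u:
  Using separation of variables u = X(s)T(t):
  Eigenfunctions: sin(ns), n = 1, 2, 3, ...
  General solution: u(s, t) = Σ c_n sin(ns) exp(-2n² t)
  Matching u(s,0) = 2sin(s) - 3sin(2s) + 3sin(5s) term by term: c_1=2, c_2=-3, c_5=3.
Hence u(s,t) = 2exp(-2t)sin(s) - 3exp(-8t)sin(2s) + 3exp(-50t)sin(5s).
Transform back: w(s,t) = exp(2t)u(s,t).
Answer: w(s, t) = 2sin(s) - 3exp(-6t)sin(2s) + 3exp(-48t)sin(5s)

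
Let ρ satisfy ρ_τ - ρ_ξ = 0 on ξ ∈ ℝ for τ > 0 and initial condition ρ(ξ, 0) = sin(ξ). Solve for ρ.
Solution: By characteristics (dξ/dτ = -1), ρ(ξ,τ) = f(ξ + τ) with f = ρ(·, 0).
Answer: ρ(ξ, τ) = sin(ξ + τ)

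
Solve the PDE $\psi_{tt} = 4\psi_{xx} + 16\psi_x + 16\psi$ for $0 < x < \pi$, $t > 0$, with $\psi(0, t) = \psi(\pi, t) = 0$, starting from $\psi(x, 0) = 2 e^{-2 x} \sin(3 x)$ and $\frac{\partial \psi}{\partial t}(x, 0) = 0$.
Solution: Substitute $\psi = e^{-2x}u$.
Then $\psi_x = e^{-2x}(u_x - 2u)$, $\psi_{xx} = e^{-2x}(u_{xx} - 4u_x + 4u)$, $\psi_{tt} = e^{-2x}u_{tt}$; substituting and dividing by $e^{-2x}$, the lower-order terms cancel: $u_{tt} = 4u_{xx}$ (standard wave equation).
Data for $u$: $u(x,0) = e^{2x}\psi(x,0) = 2 \sin(3 x)$; $u_t(x,0) = e^{2x}\psi_t(x,0) = 0$. The boundary conditions carry over: $u(0,t) = u(\pi,t) = 0$.
Separating variables: $u = \sum [A_n \cos(\omega_n t) + B_n \sin(\omega_n t)] \sin(nx)$, $\omega_n = 2n$. From ICs: $A_3=2$.
So $u(x,t) = 2 \sin(3 x) \cos(6 t)$, and $\psi(x,t) = e^{-2x}u(x,t)$.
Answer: $\psi(x, t) = 2 e^{-2 x} \sin(3 x) \cos(6 t)$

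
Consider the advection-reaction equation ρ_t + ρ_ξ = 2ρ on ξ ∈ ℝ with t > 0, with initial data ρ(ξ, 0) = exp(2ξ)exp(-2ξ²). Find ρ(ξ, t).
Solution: Substitute ρ = exp(2ξ)u.
Then ρ_ξ = exp(2ξ)(u_ξ + 2u), ρ_t = exp(2ξ)u_t; substituting and dividing by exp(2ξ), the lower-order terms cancel: u_t + u_ξ = 0 (standard advection equation).
Data for u: u(ξ,0) = exp(-2ξ)ρ(ξ,0) = exp(-2ξ²).
By characteristics (dξ/dt = 1), u(ξ,t) = f(ξ - t) with f = u(·, 0).
So u(ξ,t) = exp(-2(-t + ξ)²), and ρ(ξ,t) = exp(2ξ)u(ξ,t).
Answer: ρ(ξ, t) = exp(2ξ)exp(-2(-t + ξ)²)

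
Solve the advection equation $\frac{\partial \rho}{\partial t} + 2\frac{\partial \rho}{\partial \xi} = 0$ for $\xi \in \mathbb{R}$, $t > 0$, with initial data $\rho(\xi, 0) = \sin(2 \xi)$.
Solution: By characteristics ($d\xi/dt = 2$), $\rho(\xi,t) = f(\xi - 2t)$ with $f = \rho( \cdot , 0)$.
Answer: $\rho(\xi, t) = \sin(2 \xi - 4 t)$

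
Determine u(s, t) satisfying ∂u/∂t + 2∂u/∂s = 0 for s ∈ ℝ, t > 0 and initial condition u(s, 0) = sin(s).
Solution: By characteristics (ds/dt = 2), u(s,t) = f(s - 2t) with f = u(·, 0).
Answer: u(s, t) = sin(s - 2t)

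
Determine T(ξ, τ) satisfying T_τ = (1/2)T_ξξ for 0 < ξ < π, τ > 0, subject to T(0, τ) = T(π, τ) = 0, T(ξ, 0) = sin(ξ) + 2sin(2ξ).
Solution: Using separation of variables T = X(ξ)G(τ):
Eigenfunctions: sin(nξ), n = 1, 2, 3, ...
General solution: T(ξ, τ) = Σ c_n sin(nξ) exp(-n² τ/2)
Matching T(ξ,0) = sin(ξ) + 2sin(2ξ) term by term: c_1=1, c_2=2.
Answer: T(ξ, τ) = 2exp(-2τ)sin(2ξ) + exp(-τ/2)sin(ξ)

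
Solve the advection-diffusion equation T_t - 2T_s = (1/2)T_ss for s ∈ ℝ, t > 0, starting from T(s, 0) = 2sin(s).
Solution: Moving frame: η = s + 2t, σ = t, T = u(η,σ), so T_t = u_σ + 2u_η and T_ss = u_ηη.
Hence T_t - 2T_s = u_σ and the PDE becomes the heat equation u_σ = (1/2)u_ηη on η ∈ ℝ.
Initial data: u(η,0) = T(η,0) = 2sin(η). Each mode sin(nη) decays as exp(-n²σ/2) on ℝ, so u(η,σ) = Σ c_n exp(-n²σ/2) sin(nη) with c_1=2: u(η,σ) = 2exp(-σ/2)sin(η).
Substituting back: T(s,t) = u(s + 2t, t).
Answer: T(s, t) = 2exp(-t/2)sin(s + 2t)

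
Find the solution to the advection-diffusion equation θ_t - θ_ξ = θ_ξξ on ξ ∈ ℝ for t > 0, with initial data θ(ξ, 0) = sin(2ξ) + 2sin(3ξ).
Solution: Moving frame: η = ξ + t, σ = t, θ = u(η,σ), so θ_t = u_σ + u_η and θ_ξξ = u_ηη.
Hence θ_t - θ_ξ = u_σ and the PDE becomes the heat equation u_σ = u_ηη on η ∈ ℝ.
Initial data: u(η,0) = θ(η,0) = sin(2η) + 2sin(3η). Each mode sin(nη) decays as exp(-n²σ) on ℝ, so u(η,σ) = Σ c_n exp(-n²σ) sin(nη) with c_2=1, c_3=2: u(η,σ) = exp(-4σ)sin(2η) + 2exp(-9σ)sin(3η).
Substituting back: θ(ξ,t) = u(ξ + t, t).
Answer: θ(ξ, t) = exp(-4t)sin(2t + 2ξ) + 2exp(-9t)sin(3t + 3ξ)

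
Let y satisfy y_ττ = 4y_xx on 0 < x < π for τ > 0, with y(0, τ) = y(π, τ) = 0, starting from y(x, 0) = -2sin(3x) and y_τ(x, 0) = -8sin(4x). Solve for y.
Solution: Separating variables: y = Σ [A_n cos(ω_n τ) + B_n sin(ω_n τ)] sin(nx), ω_n = 2n. From ICs (B_n = velocity coefficient / ω_n): A_3=-2, B_4=-1.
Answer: y(x, τ) = -2sin(3x)cos(6τ) - sin(4x)sin(8τ)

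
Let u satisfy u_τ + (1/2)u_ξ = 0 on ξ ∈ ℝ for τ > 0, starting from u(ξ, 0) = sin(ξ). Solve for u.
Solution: By method of characteristics (waves move right with speed 1/2):
Along characteristics ξ - (1/2)τ = const, u is constant, so u(ξ,τ) = f(ξ - (1/2)τ) with f = u(·, 0).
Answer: u(ξ, τ) = sin(ξ - τ/2)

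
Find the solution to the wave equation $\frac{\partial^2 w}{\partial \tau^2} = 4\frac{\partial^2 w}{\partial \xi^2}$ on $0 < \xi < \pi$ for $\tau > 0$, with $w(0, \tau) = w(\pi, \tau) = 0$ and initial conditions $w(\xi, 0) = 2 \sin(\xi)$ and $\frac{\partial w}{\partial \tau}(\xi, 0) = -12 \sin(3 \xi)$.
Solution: Separating variables: $w = \sum [A_n \cos(\omega_n \tau) + B_n \sin(\omega_n \tau)] \sin(n\xi)$, $\omega_n = 2n$. From ICs ($B_n$ = velocity coefficient / $\omega_n$): $A_1=2, B_3=-2$.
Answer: $w(\xi, \tau) = -2 \sin(6 \tau) \sin(3 \xi) + 2 \sin(\xi) \cos(2 \tau)$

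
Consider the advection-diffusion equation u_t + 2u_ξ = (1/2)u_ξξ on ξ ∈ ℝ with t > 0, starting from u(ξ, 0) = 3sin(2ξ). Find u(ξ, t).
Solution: Moving frame: η = ξ - 2t, σ = t, u = w(η,σ), so u_t = w_σ - 2w_η and u_ξξ = w_ηη.
Hence u_t + 2u_ξ = w_σ and the PDE becomes the heat equation w_σ = (1/2)w_ηη on η ∈ ℝ.
Initial data: w(η,0) = u(η,0) = 3sin(2η). Each mode sin(nη) decays as exp(-n²σ/2) on ℝ, so w(η,σ) = Σ c_n exp(-n²σ/2) sin(nη) with c_2=3: w(η,σ) = 3exp(-2σ)sin(2η).
Substituting back: u(ξ,t) = w(ξ - 2t, t).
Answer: u(ξ, t) = -3exp(-2t)sin(4t - 2ξ)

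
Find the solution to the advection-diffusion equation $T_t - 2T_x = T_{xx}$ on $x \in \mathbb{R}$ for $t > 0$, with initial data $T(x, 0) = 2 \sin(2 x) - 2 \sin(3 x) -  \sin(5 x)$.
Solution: Change to a moving frame: let $\eta = x + 2t$, $\sigma = t$ and write $T(x,t) = u(\eta,\sigma)$.
By the chain rule $T_t = u_{\sigma} + 2u_{\eta}$, $T_x = u_{\eta}$, $T_{xx} = u_{\eta\eta}$.
Then $T_t - 2T_x = u_{\sigma}$: the advection term cancels and the PDE becomes the heat equation $u_{\sigma} = u_{\eta\eta}$ on $\eta \in \mathbb{R}$.
Initial data: $u(\eta,0) = T(\eta,0) = 2 \sin(2 \eta) - 2 \sin(3 \eta) - \sin(5 \eta)$.
On $\eta \in \mathbb{R}$ each mode satisfies $(\sin(n\eta))'' = -n^2 \sin(n\eta)$, so $e^{-n^2\sigma} \sin(n\eta)$ solves the heat equation; by superposition $u(\eta,\sigma) = \sum c_n e^{-n^2\sigma} \sin(n\eta)$.
Reading off the coefficients: $c_2=2, c_3=-2, c_5=-1$, so $u(\eta,\sigma) = 2 e^{-4 \sigma} \sin(2 \eta) - 2 e^{-9 \sigma} \sin(3 \eta) - e^{-25 \sigma} \sin(5 \eta)$.
Substituting back $\eta = x + 2t$, $\sigma = t$: $T(x,t) = u(x + 2t, t)$.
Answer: $T(x, t) = 2 e^{-4 t} \sin(4 t + 2 x) - 2 e^{-9 t} \sin(6 t + 3 x) -  e^{-25 t} \sin(10 t + 5 x)$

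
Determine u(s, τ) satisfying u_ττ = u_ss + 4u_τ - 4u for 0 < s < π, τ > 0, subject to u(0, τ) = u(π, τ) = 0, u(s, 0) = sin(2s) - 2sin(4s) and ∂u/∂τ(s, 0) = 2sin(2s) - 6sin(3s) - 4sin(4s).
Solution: Substitute u = exp(2τ)w.
Then u_τ = exp(2τ)(w_τ + 2w), u_ττ = exp(2τ)(w_ττ + 4w_τ + 4w), u_ss = exp(2τ)w_ss; substituting and dividing by exp(2τ), the lower-order terms cancel: w_ττ = w_ss (standard wave equation).
Data for w: w(s,0) = u(s,0) = sin(2s) - 2sin(4s); w_τ(s,0) = u_τ(s,0) - 2u(s,0) = -6sin(3s). The boundary conditions carry over: w(0,τ) = w(π,τ) = 0.
Separating variables: w = Σ [A_n cos(ω_n τ) + B_n sin(ω_n τ)] sin(ns), ω_n = n. From ICs (B_n = velocity coefficient / ω_n): A_2=1, A_4=-2, B_3=-2.
So w(s,τ) = sin(2s)cos(2τ) - 2sin(3s)sin(3τ) - 2sin(4s)cos(4τ), and u(s,τ) = exp(2τ)w(s,τ).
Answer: u(s, τ) = exp(2τ)sin(2s)cos(2τ) - 2exp(2τ)sin(3s)sin(3τ) - 2exp(2τ)sin(4s)cos(4τ)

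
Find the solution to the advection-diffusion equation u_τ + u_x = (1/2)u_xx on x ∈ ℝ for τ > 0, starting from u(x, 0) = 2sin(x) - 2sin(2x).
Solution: Change to a moving frame: let η = x - τ, σ = τ and write u(x,τ) = w(η,σ).
By the chain rule u_τ = w_σ - w_η, u_x = w_η, u_xx = w_ηη.
Then u_τ + u_x = w_σ: the advection term cancels and the PDE becomes the heat equation w_σ = (1/2)w_ηη on η ∈ ℝ.
Initial data: w(η,0) = u(η,0) = 2sin(η) - 2sin(2η).
On η ∈ ℝ each mode satisfies (sin(nη))″ = -n² sin(nη), so exp(-n²σ/2) sin(nη) solves the heat equation; by superposition w(η,σ) = Σ c_n exp(-n²σ/2) sin(nη).
Reading off the coefficients: c_1=2, c_2=-2, so w(η,σ) = -2exp(-2σ)sin(2η) + 2exp(-σ/2)sin(η).
Substituting back η = x - τ, σ = τ: u(x,τ) = w(x - τ, τ).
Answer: u(x, τ) = -2exp(-2τ)sin(2x - 2τ) + 2exp(-τ/2)sin(x - τ)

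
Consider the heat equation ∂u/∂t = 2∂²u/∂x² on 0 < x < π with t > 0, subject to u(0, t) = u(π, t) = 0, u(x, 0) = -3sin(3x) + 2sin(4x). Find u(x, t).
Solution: Separating variables: u = Σ c_n exp(-2n²t) sin(nx). From u(x,0) = -3sin(3x) + 2sin(4x): c_3=-3, c_4=2.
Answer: u(x, t) = -3exp(-18t)sin(3x) + 2exp(-32t)sin(4x)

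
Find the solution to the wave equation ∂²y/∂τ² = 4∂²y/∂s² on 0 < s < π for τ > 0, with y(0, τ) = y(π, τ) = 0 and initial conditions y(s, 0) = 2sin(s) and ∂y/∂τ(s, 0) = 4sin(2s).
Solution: Using separation of variables y = X(s)T(τ):
Eigenfunctions: sin(ns), n = 1, 2, 3, ...
General solution: y(s, τ) = Σ [A_n cos(2n τ) + B_n sin(2n τ)] sin(ns)
From y(s,0) = 2sin(s): A_1=2. From y_τ(s,0) = 4sin(2s), using y_τ(s,0) = Σ ω_n B_n sin(ns) with ω_n = 2n: B_2 = 4/4 = 1.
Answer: y(s, τ) = 2sin(s)cos(2τ) + sin(2s)sin(4τ)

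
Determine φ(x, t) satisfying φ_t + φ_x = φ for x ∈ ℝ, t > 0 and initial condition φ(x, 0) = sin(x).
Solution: Substitute φ = exp(t)u, i.e. u = exp(-t)φ.
By the product rule, φ_t = exp(t)(u_t + u), φ_x = exp(t)u_x.
Substituting into the PDE and dividing by exp(t): u_t + u + u_x = u.
The lower-order terms cancel, leaving the standard advection equation u_t + u_x = 0.
Initial data for u: u(x,0) = φ(x,0) = sin(x).
Solve for u:
  By method of characteristics (waves move right with speed 1):
  Along characteristics x - t = const, u is constant, so u(x,t) = f(x - t) with f = u(·, 0).
Hence u(x,t) = -sin(t - x).
Transform back: φ(x,t) = exp(t)u(x,t).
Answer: φ(x, t) = -exp(t)sin(t - x)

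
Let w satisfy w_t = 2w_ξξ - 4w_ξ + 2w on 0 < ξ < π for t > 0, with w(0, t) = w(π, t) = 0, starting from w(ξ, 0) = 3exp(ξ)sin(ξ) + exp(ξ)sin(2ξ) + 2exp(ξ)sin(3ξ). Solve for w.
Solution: Substitute w = exp(ξ)u.
Then w_ξ = exp(ξ)(u_ξ + u), w_ξξ = exp(ξ)(u_ξξ + 2u_ξ + u), w_t = exp(ξ)u_t; substituting and dividing by exp(ξ), the lower-order terms cancel: u_t = 2u_ξξ (standard heat equation).
Data for u: u(ξ,0) = exp(-ξ)w(ξ,0) = 3sin(ξ) + sin(2ξ) + 2sin(3ξ). The boundary conditions carry over: u(0,t) = u(π,t) = 0.
Separating variables: u = Σ c_n exp(-2n²t) sin(nξ). From u(ξ,0) = 3sin(ξ) + sin(2ξ) + 2sin(3ξ): c_1=3, c_2=1, c_3=2.
So u(ξ,t) = 3exp(-2t)sin(ξ) + exp(-8t)sin(2ξ) + 2exp(-18t)sin(3ξ), and w(ξ,t) = exp(ξ)u(ξ,t).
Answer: w(ξ, t) = 3exp(-2t)exp(ξ)sin(ξ) + exp(-8t)exp(ξ)sin(2ξ) + 2exp(-18t)exp(ξ)sin(3ξ)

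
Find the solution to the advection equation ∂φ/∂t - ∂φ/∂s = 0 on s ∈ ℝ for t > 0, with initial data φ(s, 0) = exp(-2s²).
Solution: By method of characteristics (waves move left with speed 1):
Along characteristics s + t = const, φ is constant, so φ(s,t) = f(s + t) with f = φ(·, 0).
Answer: φ(s, t) = exp(-2(s + t)²)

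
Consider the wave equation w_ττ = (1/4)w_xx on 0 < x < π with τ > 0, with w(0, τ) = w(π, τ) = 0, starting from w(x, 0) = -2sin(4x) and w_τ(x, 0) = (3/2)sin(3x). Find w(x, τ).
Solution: Using separation of variables w = X(x)T(τ):
Eigenfunctions: sin(nx), n = 1, 2, 3, ...
General solution: w(x, τ) = Σ [A_n cos(n τ/2) + B_n sin(n τ/2)] sin(nx)
From w(x,0) = -2sin(4x): A_4=-2. From w_τ(x,0) = (3/2)sin(3x), using w_τ(x,0) = Σ ω_n B_n sin(nx) with ω_n = n/2: B_3 = (3/2)/(3/2) = 1.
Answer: w(x, τ) = sin(3x)sin(3τ/2) - 2sin(4x)cos(2τ)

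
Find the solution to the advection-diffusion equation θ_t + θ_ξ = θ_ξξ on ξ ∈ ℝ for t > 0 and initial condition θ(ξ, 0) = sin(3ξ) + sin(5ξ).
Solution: Change to a moving frame: let η = ξ - t, σ = t and write θ(ξ,t) = u(η,σ).
By the chain rule θ_t = u_σ - u_η, θ_ξ = u_η, θ_ξξ = u_ηη.
Then θ_t + θ_ξ = u_σ: the advection term cancels and the PDE becomes the heat equation u_σ = u_ηη on η ∈ ℝ.
Initial data: u(η,0) = θ(η,0) = sin(3η) + sin(5η).
On η ∈ ℝ each mode satisfies (sin(nη))″ = -n² sin(nη), so exp(-n²σ) sin(nη) solves the heat equation; by superposition u(η,σ) = Σ c_n exp(-n²σ) sin(nη).
Reading off the coefficients: c_3=1, c_5=1, so u(η,σ) = exp(-9σ)sin(3η) + exp(-25σ)sin(5η).
Substituting back η = ξ - t, σ = t: θ(ξ,t) = u(ξ - t, t).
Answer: θ(ξ, t) = -exp(-9t)sin(3t - 3ξ) - exp(-25t)sin(5t - 5ξ)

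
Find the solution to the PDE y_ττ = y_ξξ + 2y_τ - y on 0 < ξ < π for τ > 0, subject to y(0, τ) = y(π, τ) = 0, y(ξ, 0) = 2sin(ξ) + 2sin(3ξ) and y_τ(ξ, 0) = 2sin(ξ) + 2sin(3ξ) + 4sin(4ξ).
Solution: Substitute y = exp(τ)u, i.e. u = exp(-τ)y.
By the product rule, y_τ = exp(τ)(u_τ + u), y_ττ = exp(τ)(u_ττ + 2u_τ + u), y_ξξ = exp(τ)u_ξξ.
Substituting into the PDE and dividing by exp(τ): u_ττ + 2u_τ + u = u_ξξ + 2(u_τ + u) - u.
The lower-order terms cancel, leaving the standard wave equation u_ττ = u_ξξ.
Initial data for u: u(ξ,0) = y(ξ,0) = 2sin(ξ) + 2sin(3ξ); u_τ(ξ,0) = y_τ(ξ,0) - y(ξ,0) = 4sin(4ξ). The boundary conditions carry over: u(0,τ) = u(π,τ) = 0.
Solve for u:
  Using separation of variables u = X(ξ)T(τ):
  Eigenfunctions: sin(nξ), n = 1, 2, 3, ...
  General solution: u(ξ, τ) = Σ [A_n cos(n τ) + B_n sin(n τ)] sin(nξ)
  From u(ξ,0) = 2sin(ξ) + 2sin(3ξ): A_1=2, A_3=2. From u_τ(ξ,0) = 4sin(4ξ), using u_τ(ξ,0) = Σ ω_n B_n sin(nξ) with ω_n = n: B_4 = 4/4 = 1.
Hence u(ξ,τ) = 2sin(ξ)cos(τ) + 2sin(3ξ)cos(3τ) + sin(4ξ)sin(4τ).
Transform back: y(ξ,τ) = exp(τ)u(ξ,τ).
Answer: y(ξ, τ) = 2exp(τ)sin(ξ)cos(τ) + 2exp(τ)sin(3ξ)cos(3τ) + exp(τ)sin(4ξ)sin(4τ)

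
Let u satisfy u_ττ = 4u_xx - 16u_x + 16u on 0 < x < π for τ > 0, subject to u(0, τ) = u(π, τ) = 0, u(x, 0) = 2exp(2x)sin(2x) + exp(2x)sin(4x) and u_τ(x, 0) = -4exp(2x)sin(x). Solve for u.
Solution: Substitute u = exp(2x)w.
Then u_x = exp(2x)(w_x + 2w), u_xx = exp(2x)(w_xx + 4w_x + 4w), u_ττ = exp(2x)w_ττ; substituting and dividing by exp(2x), the lower-order terms cancel: w_ττ = 4w_xx (standard wave equation).
Data for w: w(x,0) = exp(-2x)u(x,0) = 2sin(2x) + sin(4x); w_τ(x,0) = exp(-2x)u_τ(x,0) = -4sin(x). The boundary conditions carry over: w(0,τ) = w(π,τ) = 0.
Separating variables: w = Σ [A_n cos(ω_n τ) + B_n sin(ω_n τ)] sin(nx), ω_n = 2n. From ICs (B_n = velocity coefficient / ω_n): A_2=2, A_4=1, B_1=-2.
So w(x,τ) = -2sin(x)sin(2τ) + 2sin(2x)cos(4τ) + sin(4x)cos(8τ), and u(x,τ) = exp(2x)w(x,τ).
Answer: u(x, τ) = -2exp(2x)sin(x)sin(2τ) + 2exp(2x)sin(2x)cos(4τ) + exp(2x)sin(4x)cos(8τ)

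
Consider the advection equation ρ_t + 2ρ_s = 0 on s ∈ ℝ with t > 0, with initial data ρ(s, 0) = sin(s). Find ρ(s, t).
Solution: By method of characteristics (waves move right with speed 2):
Along characteristics s - 2t = const, ρ is constant, so ρ(s,t) = f(s - 2t) with f = ρ(·, 0).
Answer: ρ(s, t) = sin(s - 2t)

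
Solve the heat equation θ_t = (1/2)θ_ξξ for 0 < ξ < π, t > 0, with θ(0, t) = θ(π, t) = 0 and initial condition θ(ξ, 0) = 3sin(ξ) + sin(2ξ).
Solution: Using separation of variables θ = X(ξ)G(t):
Eigenfunctions: sin(nξ), n = 1, 2, 3, ...
General solution: θ(ξ, t) = Σ c_n sin(nξ) exp(-n² t/2)
Matching θ(ξ,0) = 3sin(ξ) + sin(2ξ) term by term: c_1=3, c_2=1.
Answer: θ(ξ, t) = exp(-2t)sin(2ξ) + 3exp(-t/2)sin(ξ)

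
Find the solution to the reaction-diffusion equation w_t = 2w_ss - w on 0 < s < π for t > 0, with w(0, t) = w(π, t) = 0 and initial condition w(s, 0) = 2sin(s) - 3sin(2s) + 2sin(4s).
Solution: Substitute w = exp(-t)u, i.e. u = exp(t)w.
By the product rule, w_t = exp(-t)(u_t - u), w_ss = exp(-t)u_ss.
Substituting into the PDE and dividing by exp(-t): u_t - u = 2u_ss - u.
The lower-order terms cancel, leaving the standard heat equation u_t = 2u_ss.
Initial data for u: u(s,0) = w(s,0) = 2sin(s) - 3sin(2s) + 2sin(4s). The boundary conditions carry over: u(0,t) = u(π,t) = 0.
Solve for u:
  Using separation of variables u = X(s)T(t):
  Eigenfunctions: sin(ns), n = 1, 2, 3, ...
  General solution: u(s, t) = Σ c_n sin(ns) exp(-2n² t)
  Matching u(s,0) = 2sin(s) - 3sin(2s) + 2sin(4s) term by term: c_1=2, c_2=-3, c_4=2.
Hence u(s,t) = 2exp(-2t)sin(s) - 3exp(-8t)sin(2s) + 2exp(-32t)sin(4s).
Transform back: w(s,t) = exp(-t)u(s,t).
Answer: w(s, t) = 2exp(-3t)sin(s) - 3exp(-9t)sin(2s) + 2exp(-33t)sin(4s)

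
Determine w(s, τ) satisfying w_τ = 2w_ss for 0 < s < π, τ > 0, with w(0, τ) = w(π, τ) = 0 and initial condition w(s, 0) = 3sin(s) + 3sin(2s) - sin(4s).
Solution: Separating variables: w = Σ c_n exp(-2n²τ) sin(ns). From w(s,0) = 3sin(s) + 3sin(2s) - sin(4s): c_1=3, c_2=3, c_4=-1.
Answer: w(s, τ) = 3exp(-2τ)sin(s) + 3exp(-8τ)sin(2s) - exp(-32τ)sin(4s)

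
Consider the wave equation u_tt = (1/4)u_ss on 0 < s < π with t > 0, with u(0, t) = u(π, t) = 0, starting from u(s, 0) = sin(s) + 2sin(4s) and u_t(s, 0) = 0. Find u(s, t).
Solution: Using separation of variables u = X(s)T(t):
Eigenfunctions: sin(ns), n = 1, 2, 3, ...
General solution: u(s, t) = Σ [A_n cos(n t/2) + B_n sin(n t/2)] sin(ns)
From u(s,0) = sin(s) + 2sin(4s): A_1=1, A_4=2. From u_t(s,0) = 0: all B_n = 0.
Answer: u(s, t) = sin(s)cos(t/2) + 2sin(4s)cos(2t)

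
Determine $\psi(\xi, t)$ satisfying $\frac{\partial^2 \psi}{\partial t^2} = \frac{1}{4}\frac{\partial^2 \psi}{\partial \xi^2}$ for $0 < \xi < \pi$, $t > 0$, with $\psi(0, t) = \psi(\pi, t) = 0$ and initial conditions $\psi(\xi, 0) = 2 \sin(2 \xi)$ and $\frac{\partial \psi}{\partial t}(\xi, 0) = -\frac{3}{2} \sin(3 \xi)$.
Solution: Separating variables: $\psi = \sum [A_n \cos(\omega_n t) + B_n \sin(\omega_n t)] \sin(n\xi)$, $\omega_n = n/2$. From ICs ($B_n$ = velocity coefficient / $\omega_n$): $A_2=2, B_3=-1$.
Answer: $\psi(\xi, t) = 2 \sin(2 \xi) \cos(t) -  \sin(3 \xi) \sin(3 t/2)$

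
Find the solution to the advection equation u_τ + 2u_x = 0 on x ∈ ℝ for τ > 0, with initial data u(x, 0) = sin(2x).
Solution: By characteristics (dx/dτ = 2), u(x,τ) = f(x - 2τ) with f = u(·, 0).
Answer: u(x, τ) = sin(2x - 4τ)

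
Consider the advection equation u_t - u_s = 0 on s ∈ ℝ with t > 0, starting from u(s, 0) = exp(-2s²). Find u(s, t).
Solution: By characteristics (ds/dt = -1), u(s,t) = f(s + t) with f = u(·, 0).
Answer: u(s, t) = exp(-2(s + t)²)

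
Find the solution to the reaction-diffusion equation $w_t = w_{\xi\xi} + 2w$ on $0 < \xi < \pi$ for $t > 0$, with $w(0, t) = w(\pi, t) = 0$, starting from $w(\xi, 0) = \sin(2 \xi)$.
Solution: Substitute $w = e^{2t}u$.
Then $w_t = e^{2t}(u_t + 2u)$, $w_{\xi\xi} = e^{2t}u_{\xi\xi}$; substituting and dividing by $e^{2t}$, the lower-order terms cancel: $u_t = u_{\xi\xi}$ (standard heat equation).
Data for $u$: $u(\xi,0) = w(\xi,0) = \sin(2 \xi)$. The boundary conditions carry over: $u(0,t) = u(\pi,t) = 0$.
Separating variables: $u = \sum c_n e^{-n^2t} \sin(n\xi)$. From $u(\xi,0) = \sin(2 \xi)$: $c_2=1$.
So $u(\xi,t) = e^{-4 t} \sin(2 \xi)$, and $w(\xi,t) = e^{2t}u(\xi,t)$.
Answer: $w(\xi, t) = e^{-2 t} \sin(2 \xi)$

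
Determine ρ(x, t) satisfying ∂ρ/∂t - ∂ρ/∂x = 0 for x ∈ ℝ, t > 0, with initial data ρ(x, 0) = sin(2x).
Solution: By characteristics (dx/dt = -1), ρ(x,t) = f(x + t) with f = ρ(·, 0).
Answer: ρ(x, t) = sin(2t + 2x)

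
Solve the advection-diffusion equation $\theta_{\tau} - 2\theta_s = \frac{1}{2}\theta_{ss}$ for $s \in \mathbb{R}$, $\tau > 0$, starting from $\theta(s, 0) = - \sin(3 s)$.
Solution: Moving frame: $\eta = s + 2\tau$, $\sigma = \tau$, $\theta = u(\eta,\sigma)$, so $\theta_{\tau} = u_{\sigma} + 2u_{\eta}$ and $\theta_{ss} = u_{\eta\eta}$.
Hence $\theta_{\tau} - 2\theta_s = u_{\sigma}$ and the PDE becomes the heat equation $u_{\sigma} = \frac{1}{2}u_{\eta\eta}$ on $\eta \in \mathbb{R}$.
Initial data: $u(\eta,0) = \theta(\eta,0) = - \sin(3 \eta)$. Each mode $\sin(n\eta)$ decays as $e^{-n^2\sigma/2}$ on $\mathbb{R}$, so $u(\eta,\sigma) = \sum c_n e^{-n^2\sigma/2} \sin(n\eta)$ with $c_3=-1$: $u(\eta,\sigma) = - e^{-9 \sigma/2} \sin(3 \eta)$.
Substituting back: $\theta(s,\tau) = u(s + 2\tau, \tau)$.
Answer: $\theta(s, \tau) = - e^{-9 \tau/2} \sin(6 \tau + 3 s)$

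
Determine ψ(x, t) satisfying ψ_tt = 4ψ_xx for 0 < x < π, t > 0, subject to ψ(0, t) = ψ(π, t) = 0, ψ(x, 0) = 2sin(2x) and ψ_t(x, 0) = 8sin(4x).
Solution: Using separation of variables ψ = X(x)T(t):
Eigenfunctions: sin(nx), n = 1, 2, 3, ...
General solution: ψ(x, t) = Σ [A_n cos(2n t) + B_n sin(2n t)] sin(nx)
From ψ(x,0) = 2sin(2x): A_2=2. From ψ_t(x,0) = 8sin(4x), using ψ_t(x,0) = Σ ω_n B_n sin(nx) with ω_n = 2n: B_4 = 8/8 = 1.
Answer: ψ(x, t) = sin(8t)sin(4x) + 2sin(2x)cos(4t)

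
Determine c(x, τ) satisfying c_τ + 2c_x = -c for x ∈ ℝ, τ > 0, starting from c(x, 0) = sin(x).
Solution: Substitute c = exp(-τ)u, i.e. u = exp(τ)c.
By the product rule, c_τ = exp(-τ)(u_τ - u), c_x = exp(-τ)u_x.
Substituting into the PDE and dividing by exp(-τ): u_τ - u + 2u_x = -u.
The lower-order terms cancel, leaving the standard advection equation u_τ + 2u_x = 0.
Initial data for u: u(x,0) = c(x,0) = sin(x).
Solve for u:
  By method of characteristics (waves move right with speed 2):
  Along characteristics x - 2τ = const, u is constant, so u(x,τ) = f(x - 2τ) with f = u(·, 0).
Hence u(x,τ) = sin(x - 2τ).
Transform back: c(x,τ) = exp(-τ)u(x,τ).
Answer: c(x, τ) = exp(-τ)sin(x - 2τ)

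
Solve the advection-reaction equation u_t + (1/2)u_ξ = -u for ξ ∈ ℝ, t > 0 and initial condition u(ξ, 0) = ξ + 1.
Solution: Substitute u = exp(-t)w.
Then u_t = exp(-t)(w_t - w), u_ξ = exp(-t)w_ξ; substituting and dividing by exp(-t), the lower-order terms cancel: w_t + (1/2)w_ξ = 0 (standard advection equation).
Data for w: w(ξ,0) = u(ξ,0) = ξ + 1.
By characteristics (dξ/dt = 1/2), w(ξ,t) = f(ξ - (1/2)t) with f = w(·, 0).
So w(ξ,t) = -(1/2)t + ξ + 1, and u(ξ,t) = exp(-t)w(ξ,t).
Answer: u(ξ, t) = -(1/2)texp(-t) + ξexp(-t) + exp(-t)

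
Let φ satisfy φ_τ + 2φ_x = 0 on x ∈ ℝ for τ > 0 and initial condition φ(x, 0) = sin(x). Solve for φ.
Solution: By method of characteristics (waves move right with speed 2):
Along characteristics x - 2τ = const, φ is constant, so φ(x,τ) = f(x - 2τ) with f = φ(·, 0).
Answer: φ(x, τ) = sin(x - 2τ)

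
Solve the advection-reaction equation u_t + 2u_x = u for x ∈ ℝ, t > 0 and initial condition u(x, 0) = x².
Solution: Substitute u = exp(t)w, i.e. w = exp(-t)u.
By the product rule, u_t = exp(t)(w_t + w), u_x = exp(t)w_x.
Substituting into the PDE and dividing by exp(t): w_t + w + 2w_x = w.
The lower-order terms cancel, leaving the standard advection equation w_t + 2w_x = 0.
Initial data for w: w(x,0) = u(x,0) = x².
Solve for w:
  By method of characteristics (waves move right with speed 2):
  Along characteristics x - 2t = const, w is constant, so w(x,t) = f(x - 2t) with f = w(·, 0).
Hence w(x,t) = 4t² - 4tx + x².
Transform back: u(x,t) = exp(t)w(x,t).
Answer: u(x, t) = 4t²exp(t) - 4txexp(t) + x²exp(t)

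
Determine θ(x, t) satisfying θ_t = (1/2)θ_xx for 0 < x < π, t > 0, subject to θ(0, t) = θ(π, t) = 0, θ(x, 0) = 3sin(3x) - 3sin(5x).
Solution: Separating variables: θ = Σ c_n exp(-n²t/2) sin(nx). From θ(x,0) = 3sin(3x) - 3sin(5x): c_3=3, c_5=-3.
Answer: θ(x, t) = 3exp(-9t/2)sin(3x) - 3exp(-25t/2)sin(5x)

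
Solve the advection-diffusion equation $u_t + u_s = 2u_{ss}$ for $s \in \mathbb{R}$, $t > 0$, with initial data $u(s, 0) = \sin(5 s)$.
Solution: Change to a moving frame: let $\eta = s - t$, $\sigma = t$ and write $u(s,t) = w(\eta,\sigma)$.
By the chain rule $u_t = w_{\sigma} - w_{\eta}$, $u_s = w_{\eta}$, $u_{ss} = w_{\eta\eta}$.
Then $u_t + u_s = w_{\sigma}$: the advection term cancels and the PDE becomes the heat equation $w_{\sigma} = 2w_{\eta\eta}$ on $\eta \in \mathbb{R}$.
Initial data: $w(\eta,0) = u(\eta,0) = \sin(5 \eta)$.
On $\eta \in \mathbb{R}$ each mode satisfies $(\sin(n\eta))'' = -n^2 \sin(n\eta)$, so $e^{-2n^2\sigma} \sin(n\eta)$ solves the heat equation; by superposition $w(\eta,\sigma) = \sum c_n e^{-2n^2\sigma} \sin(n\eta)$.
Reading off the coefficients: $c_5=1$, so $w(\eta,\sigma) = e^{-50 \sigma} \sin(5 \eta)$.
Substituting back $\eta = s - t$, $\sigma = t$: $u(s,t) = w(s - t, t)$.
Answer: $u(s, t) = e^{-50 t} \sin(5 s - 5 t)$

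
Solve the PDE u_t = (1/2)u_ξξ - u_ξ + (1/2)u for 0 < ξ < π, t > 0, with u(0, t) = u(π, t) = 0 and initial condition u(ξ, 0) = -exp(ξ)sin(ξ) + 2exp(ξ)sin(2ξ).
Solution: Substitute u = exp(ξ)w, i.e. w = exp(-ξ)u.
By the product rule, u_ξ = exp(ξ)(w_ξ + w), u_ξξ = exp(ξ)(w_ξξ + 2w_ξ + w), u_t = exp(ξ)w_t.
Substituting into the PDE and dividing by exp(ξ): w_t = (1/2)(w_ξξ + 2w_ξ + w) - (w_ξ + w) + (1/2)w.
The lower-order terms cancel, leaving the standard heat equation w_t = (1/2)w_ξξ.
Initial data for w: w(ξ,0) = exp(-ξ)u(ξ,0) = -sin(ξ) + 2sin(2ξ). The boundary conditions carry over: w(0,t) = w(π,t) = 0.
Solve for w:
  Using separation of variables w = X(ξ)T(t):
  Eigenfunctions: sin(nξ), n = 1, 2, 3, ...
  General solution: w(ξ, t) = Σ c_n sin(nξ) exp(-n² t/2)
  Matching w(ξ,0) = -sin(ξ) + 2sin(2ξ) term by term: c_1=-1, c_2=2.
Hence w(ξ,t) = 2exp(-2t)sin(2ξ) - exp(-t/2)sin(ξ).
Transform back: u(ξ,t) = exp(ξ)w(ξ,t).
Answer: u(ξ, t) = 2exp(-2t)exp(ξ)sin(2ξ) - exp(-t/2)exp(ξ)sin(ξ)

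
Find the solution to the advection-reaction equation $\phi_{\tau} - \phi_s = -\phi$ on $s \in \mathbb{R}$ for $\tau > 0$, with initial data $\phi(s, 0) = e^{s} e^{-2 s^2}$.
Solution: Substitute $\phi = e^{s}u$.
Then $\phi_s = e^{s}(u_s + u)$, $\phi_{\tau} = e^{s}u_{\tau}$; substituting and dividing by $e^{s}$, the lower-order terms cancel: $u_{\tau} - u_s = 0$ (standard advection equation).
Data for $u$: $u(s,0) = e^{-s}\phi(s,0) = e^{-2 s^2}$.
By characteristics ($ds/d\tau = -1$), $u(s,\tau) = f(s + \tau)$ with $f = u( \cdot , 0)$.
So $u(s,\tau) = e^{-2 (s + \tau)^2}$, and $\phi(s,\tau) = e^{s}u(s,\tau)$.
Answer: $\phi(s, \tau) = e^{s} e^{-2 (\tau + s)^2}$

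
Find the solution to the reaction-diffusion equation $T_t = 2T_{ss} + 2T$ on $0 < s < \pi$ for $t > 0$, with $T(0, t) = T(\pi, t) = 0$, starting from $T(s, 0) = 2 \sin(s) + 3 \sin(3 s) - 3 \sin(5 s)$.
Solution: Substitute $T = e^{2t}u$.
Then $T_t = e^{2t}(u_t + 2u)$, $T_{ss} = e^{2t}u_{ss}$; substituting and dividing by $e^{2t}$, the lower-order terms cancel: $u_t = 2u_{ss}$ (standard heat equation).
Data for $u$: $u(s,0) = T(s,0) = 2 \sin(s) + 3 \sin(3 s) - 3 \sin(5 s)$. The boundary conditions carry over: $u(0,t) = u(\pi,t) = 0$.
Separating variables: $u = \sum c_n e^{-2n^2t} \sin(ns)$. From $u(s,0) = 2 \sin(s) + 3 \sin(3 s) - 3 \sin(5 s)$: $c_1=2, c_3=3, c_5=-3$.
So $u(s,t) = 2 e^{-2 t} \sin(s) + 3 e^{-18 t} \sin(3 s) - 3 e^{-50 t} \sin(5 s)$, and $T(s,t) = e^{2t}u(s,t)$.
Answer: $T(s, t) = 2 \sin(s) + 3 e^{-16 t} \sin(3 s) - 3 e^{-48 t} \sin(5 s)$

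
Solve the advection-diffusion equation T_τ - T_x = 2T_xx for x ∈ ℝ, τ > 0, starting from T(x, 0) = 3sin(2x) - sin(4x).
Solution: Change to a moving frame: let η = x + τ, σ = τ and write T(x,τ) = u(η,σ).
By the chain rule T_τ = u_σ + u_η, T_x = u_η, T_xx = u_ηη.
Then T_τ - T_x = u_σ: the advection term cancels and the PDE becomes the heat equation u_σ = 2u_ηη on η ∈ ℝ.
Initial data: u(η,0) = T(η,0) = 3sin(2η) - sin(4η).
On η ∈ ℝ each mode satisfies (sin(nη))″ = -n² sin(nη), so exp(-2n²σ) sin(nη) solves the heat equation; by superposition u(η,σ) = Σ c_n exp(-2n²σ) sin(nη).
Reading off the coefficients: c_2=3, c_4=-1, so u(η,σ) = 3exp(-8σ)sin(2η) - exp(-32σ)sin(4η).
Substituting back η = x + τ, σ = τ: T(x,τ) = u(x + τ, τ).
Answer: T(x, τ) = 3exp(-8τ)sin(2x + 2τ) - exp(-32τ)sin(4x + 4τ)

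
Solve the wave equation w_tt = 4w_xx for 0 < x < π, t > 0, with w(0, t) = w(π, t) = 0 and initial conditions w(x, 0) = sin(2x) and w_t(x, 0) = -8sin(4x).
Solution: Using separation of variables w = X(x)T(t):
Eigenfunctions: sin(nx), n = 1, 2, 3, ...
General solution: w(x, t) = Σ [A_n cos(2n t) + B_n sin(2n t)] sin(nx)
From w(x,0) = sin(2x): A_2=1. From w_t(x,0) = -8sin(4x), using w_t(x,0) = Σ ω_n B_n sin(nx) with ω_n = 2n: B_4 = (-8)/8 = -1.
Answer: w(x, t) = -sin(8t)sin(4x) + sin(2x)cos(4t)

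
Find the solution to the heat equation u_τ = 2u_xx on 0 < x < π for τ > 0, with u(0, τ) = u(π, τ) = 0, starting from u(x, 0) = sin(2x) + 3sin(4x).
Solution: Separating variables: u = Σ c_n exp(-2n²τ) sin(nx). From u(x,0) = sin(2x) + 3sin(4x): c_2=1, c_4=3.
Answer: u(x, τ) = exp(-8τ)sin(2x) + 3exp(-32τ)sin(4x)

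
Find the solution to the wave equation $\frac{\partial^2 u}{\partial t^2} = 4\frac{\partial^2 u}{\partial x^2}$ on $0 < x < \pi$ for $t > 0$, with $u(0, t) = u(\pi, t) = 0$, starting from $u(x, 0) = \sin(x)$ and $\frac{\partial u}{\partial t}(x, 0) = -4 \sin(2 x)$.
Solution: Using separation of variables $u = X(x)T(t)$:
Eigenfunctions: $\sin(nx)$, $n = 1, 2, 3, \ldots$
General solution: $u(x, t) = \sum [A_n \cos(2n t) + B_n \sin(2n t)] \sin(nx)$
From $u(x,0) = \sin(x)$: $A_1=1$. From $u_t(x,0) = -4 \sin(2 x)$, using $u_t(x,0) = \sum \omega_n B_n \sin(nx)$ with $\omega_n = 2n$: $B_2 = (-4)/4 = -1$.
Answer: $u(x, t) = - \sin(4 t) \sin(2 x) + \sin(x) \cos(2 t)$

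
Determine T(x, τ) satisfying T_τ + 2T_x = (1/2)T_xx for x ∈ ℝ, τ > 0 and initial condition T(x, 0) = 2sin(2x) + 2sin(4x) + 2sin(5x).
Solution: Change to a moving frame: let η = x - 2τ, σ = τ and write T(x,τ) = u(η,σ).
By the chain rule T_τ = u_σ - 2u_η, T_x = u_η, T_xx = u_ηη.
Then T_τ + 2T_x = u_σ: the advection term cancels and the PDE becomes the heat equation u_σ = (1/2)u_ηη on η ∈ ℝ.
Initial data: u(η,0) = T(η,0) = 2sin(2η) + 2sin(4η) + 2sin(5η).
On η ∈ ℝ each mode satisfies (sin(nη))″ = -n² sin(nη), so exp(-n²σ/2) sin(nη) solves the heat equation; by superposition u(η,σ) = Σ c_n exp(-n²σ/2) sin(nη).
Reading off the coefficients: c_2=2, c_4=2, c_5=2, so u(η,σ) = 2exp(-2σ)sin(2η) + 2exp(-8σ)sin(4η) + 2exp(-25σ/2)sin(5η).
Substituting back η = x - 2τ, σ = τ: T(x,τ) = u(x - 2τ, τ).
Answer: T(x, τ) = 2exp(-2τ)sin(2x - 4τ) + 2exp(-8τ)sin(4x - 8τ) + 2exp(-25τ/2)sin(5x - 10τ)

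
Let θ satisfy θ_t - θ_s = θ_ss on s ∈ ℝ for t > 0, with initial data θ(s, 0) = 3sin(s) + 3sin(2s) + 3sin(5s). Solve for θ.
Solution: Moving frame: η = s + t, σ = t, θ = u(η,σ), so θ_t = u_σ + u_η and θ_ss = u_ηη.
Hence θ_t - θ_s = u_σ and the PDE becomes the heat equation u_σ = u_ηη on η ∈ ℝ.
Initial data: u(η,0) = θ(η,0) = 3sin(η) + 3sin(2η) + 3sin(5η). Each mode sin(nη) decays as exp(-n²σ) on ℝ, so u(η,σ) = Σ c_n exp(-n²σ) sin(nη) with c_1=3, c_2=3, c_5=3: u(η,σ) = 3exp(-σ)sin(η) + 3exp(-4σ)sin(2η) + 3exp(-25σ)sin(5η).
Substituting back: θ(s,t) = u(s + t, t).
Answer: θ(s, t) = 3exp(-t)sin(s + t) + 3exp(-4t)sin(2s + 2t) + 3exp(-25t)sin(5s + 5t)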